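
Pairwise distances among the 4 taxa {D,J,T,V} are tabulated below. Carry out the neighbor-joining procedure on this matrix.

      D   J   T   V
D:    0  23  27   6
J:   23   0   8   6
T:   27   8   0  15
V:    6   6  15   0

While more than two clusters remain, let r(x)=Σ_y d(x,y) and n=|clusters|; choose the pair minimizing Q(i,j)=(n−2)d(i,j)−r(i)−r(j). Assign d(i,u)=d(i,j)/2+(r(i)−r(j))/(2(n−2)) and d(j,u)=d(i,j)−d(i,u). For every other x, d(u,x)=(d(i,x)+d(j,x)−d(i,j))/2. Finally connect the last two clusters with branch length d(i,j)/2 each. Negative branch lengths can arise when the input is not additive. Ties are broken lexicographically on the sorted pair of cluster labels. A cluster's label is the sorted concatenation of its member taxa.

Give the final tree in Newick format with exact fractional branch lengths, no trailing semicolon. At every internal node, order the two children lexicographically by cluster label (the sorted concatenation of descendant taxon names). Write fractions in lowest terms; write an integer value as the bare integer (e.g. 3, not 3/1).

(((D:41/4,V:-17/4):43/4,J:3/4):29/8,T:29/8)

iteration 1: select D,V (d=6, Q=-71); attach at lengths (41/4, -17/4); label the merged cluster DV
  updated: d(DV,J)=23/2, d(DV,T)=18
iteration 2: select DV,J (d=23/2, Q=-75/2); attach at lengths (43/4, 3/4); label the merged cluster DJV
  updated: d(DJV,T)=29/4
iteration 3: select DJV,T (d=29/4); attach at lengths (29/8, 29/8); label the merged cluster DJTV
final tree: (((D:41/4,V:-17/4):43/4,J:3/4):29/8,T:29/8)
total length: 99/4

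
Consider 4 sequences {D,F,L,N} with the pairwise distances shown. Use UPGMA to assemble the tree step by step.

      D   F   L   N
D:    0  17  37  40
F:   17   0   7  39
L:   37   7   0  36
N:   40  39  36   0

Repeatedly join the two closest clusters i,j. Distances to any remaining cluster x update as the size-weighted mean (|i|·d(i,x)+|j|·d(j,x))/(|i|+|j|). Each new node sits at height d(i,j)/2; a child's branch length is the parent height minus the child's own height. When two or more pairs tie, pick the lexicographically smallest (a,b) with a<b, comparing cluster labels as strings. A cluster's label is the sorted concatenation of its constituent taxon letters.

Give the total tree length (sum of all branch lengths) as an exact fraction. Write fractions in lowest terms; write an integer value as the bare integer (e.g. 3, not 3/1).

166/3

iteration 1: select F,L (d=7); attach at lengths (7/2, 7/2); label the merged cluster FL
  updated: d(D,FL)=27, d(FL,N)=75/2
iteration 2: select D,FL (d=27); attach at lengths (27/2, 10); label the merged cluster DFL
  updated: d(DFL,N)=115/3
iteration 3: select DFL,N (d=115/3); attach at lengths (17/3, 115/6); label the merged cluster DFLN
final tree: ((D:27/2,(F:7/2,L:7/2):10):17/3,N:115/6)
total length: 166/3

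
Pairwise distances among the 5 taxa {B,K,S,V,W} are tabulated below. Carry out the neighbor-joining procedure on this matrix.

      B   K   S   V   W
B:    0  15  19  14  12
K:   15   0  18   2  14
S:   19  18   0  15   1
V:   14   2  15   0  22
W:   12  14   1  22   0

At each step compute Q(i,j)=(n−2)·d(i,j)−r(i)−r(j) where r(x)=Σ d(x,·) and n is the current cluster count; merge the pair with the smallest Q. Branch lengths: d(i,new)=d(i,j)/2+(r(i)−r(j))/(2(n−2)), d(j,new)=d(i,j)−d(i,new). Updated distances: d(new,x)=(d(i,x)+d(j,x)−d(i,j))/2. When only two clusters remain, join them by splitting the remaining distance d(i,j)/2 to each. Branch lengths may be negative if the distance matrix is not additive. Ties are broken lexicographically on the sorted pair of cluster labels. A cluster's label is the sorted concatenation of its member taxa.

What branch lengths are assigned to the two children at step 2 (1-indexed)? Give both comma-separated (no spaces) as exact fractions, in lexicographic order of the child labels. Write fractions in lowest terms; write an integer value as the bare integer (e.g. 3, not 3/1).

51/8,69/8

1. join S+W (d=1, Q=-99) ⇒ SW; edges |S|=7/6, |W|=-1/6
  updated: d(B,SW)=15, d(K,SW)=31/2, d(SW,V)=18
2. join B+SW (d=15, Q=-125/2) ⇒ BSW; edges |B|=51/8, |SW|=69/8
  updated: d(BSW,K)=31/4, d(BSW,V)=17/2
3. join BSW+K (d=31/4, Q=-73/4) ⇒ BKSW; edges |BSW|=57/8, |K|=5/8
  updated: d(BKSW,V)=11/8
4. join BKSW+V (d=11/8) ⇒ BKSVW; edges |BKSW|=11/16, |V|=11/16
final tree: (((B:51/8,(S:7/6,W:-1/6):69/8):57/8,K:5/8):11/16,V:11/16)
total length: 201/8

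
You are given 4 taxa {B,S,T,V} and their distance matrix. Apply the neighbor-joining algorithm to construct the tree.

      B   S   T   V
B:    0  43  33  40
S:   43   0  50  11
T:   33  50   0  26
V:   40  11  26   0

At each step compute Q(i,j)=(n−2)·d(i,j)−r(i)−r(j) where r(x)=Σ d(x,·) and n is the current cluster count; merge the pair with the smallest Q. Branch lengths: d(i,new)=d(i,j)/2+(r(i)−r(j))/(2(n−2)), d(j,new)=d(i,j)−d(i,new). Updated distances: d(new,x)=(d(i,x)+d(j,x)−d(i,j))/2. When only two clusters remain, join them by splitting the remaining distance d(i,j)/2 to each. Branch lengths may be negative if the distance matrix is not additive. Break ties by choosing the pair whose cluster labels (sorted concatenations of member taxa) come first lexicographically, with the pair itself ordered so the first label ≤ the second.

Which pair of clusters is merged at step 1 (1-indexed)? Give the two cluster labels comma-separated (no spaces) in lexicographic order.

B,T

1. join B+T (d=33, Q=-159) ⇒ BT; edges |B|=73/4, |T|=59/4
  updated: d(BT,S)=30, d(BT,V)=33/2
2. join BT+S (d=30, Q=-115/2) ⇒ BST; edges |BT|=71/4, |S|=49/4
  updated: d(BST,V)=-5/4
3. join BST+V (d=-5/4) ⇒ BSTV; edges |BST|=-5/8, |V|=-5/8
final tree: (((B:73/4,T:59/4):71/4,S:49/4):-5/8,V:-5/8)
total length: 247/4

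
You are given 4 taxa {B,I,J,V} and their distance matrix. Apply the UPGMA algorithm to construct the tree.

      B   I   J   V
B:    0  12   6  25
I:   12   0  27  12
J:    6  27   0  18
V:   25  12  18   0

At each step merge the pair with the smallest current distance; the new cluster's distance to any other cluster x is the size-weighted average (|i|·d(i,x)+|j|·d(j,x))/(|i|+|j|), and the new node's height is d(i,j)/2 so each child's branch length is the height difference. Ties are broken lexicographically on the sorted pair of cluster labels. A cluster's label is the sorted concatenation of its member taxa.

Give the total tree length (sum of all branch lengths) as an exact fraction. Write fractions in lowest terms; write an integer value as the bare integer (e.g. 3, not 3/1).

59/2

step 1: merge (B,J) at d=6; branch lengths B→3, J→3; new cluster BJ
  updated: d(BJ,I)=39/2, d(BJ,V)=43/2
step 2: merge (I,V) at d=12; branch lengths I→6, V→6; new cluster IV
  updated: d(BJ,IV)=41/2
step 3: merge (BJ,IV) at d=41/2; branch lengths BJ→29/4, IV→17/4; new cluster BIJV
final tree: ((B:3,J:3):29/4,(I:6,V:6):17/4)
total length: 59/2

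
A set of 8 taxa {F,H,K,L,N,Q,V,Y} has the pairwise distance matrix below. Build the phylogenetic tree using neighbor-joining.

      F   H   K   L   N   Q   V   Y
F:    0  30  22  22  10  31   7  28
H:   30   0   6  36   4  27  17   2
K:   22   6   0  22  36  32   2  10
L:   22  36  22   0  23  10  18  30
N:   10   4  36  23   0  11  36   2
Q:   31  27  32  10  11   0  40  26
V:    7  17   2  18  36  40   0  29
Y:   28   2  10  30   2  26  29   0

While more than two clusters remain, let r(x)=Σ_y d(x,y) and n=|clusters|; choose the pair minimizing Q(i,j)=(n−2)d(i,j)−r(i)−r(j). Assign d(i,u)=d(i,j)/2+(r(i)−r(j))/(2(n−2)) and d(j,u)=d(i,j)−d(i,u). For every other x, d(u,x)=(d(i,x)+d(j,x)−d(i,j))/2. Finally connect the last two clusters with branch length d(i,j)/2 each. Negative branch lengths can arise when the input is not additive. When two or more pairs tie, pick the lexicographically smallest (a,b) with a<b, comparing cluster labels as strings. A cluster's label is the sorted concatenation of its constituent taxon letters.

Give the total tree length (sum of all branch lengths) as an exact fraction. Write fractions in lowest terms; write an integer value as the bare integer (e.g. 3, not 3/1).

419/8

iteration 1: select L,Q (d=10, Q=-278); attach at lengths (11/3, 19/3); label the merged cluster LQ
  updated: d(F,LQ)=43/2, d(H,LQ)=53/2, d(K,LQ)=22, d(LQ,N)=12, d(LQ,V)=24, d(LQ,Y)=23
iteration 2: select K,V (d=2, Q=-203); attach at lengths (-7/10, 27/10); label the merged cluster KV
  updated: d(F,KV)=27/2, d(H,KV)=21/2, d(KV,LQ)=22, d(KV,N)=35, d(KV,Y)=37/2
iteration 3: select F,KV (d=27/2, Q=-297/2); attach at lengths (115/16, 101/16); label the merged cluster FKV
  updated: d(FKV,H)=27/2, d(FKV,LQ)=15, d(FKV,N)=63/4, d(FKV,Y)=33/2
iteration 4: select FKV,LQ (d=15, Q=-369/4); attach at lengths (39/8, 81/8); label the merged cluster FKLQV
  updated: d(FKLQV,H)=25/2, d(FKLQV,N)=51/8, d(FKLQV,Y)=49/4
iteration 5: select FKLQV,N (d=51/8, Q=-123/4); attach at lengths (63/8, -3/2); label the merged cluster FKLNQV
  updated: d(FKLNQV,H)=81/16, d(FKLNQV,Y)=63/16
iteration 6: select FKLNQV,H (d=81/16, Q=-11); attach at lengths (7/2, 25/16); label the merged cluster FHKLNQV
  updated: d(FHKLNQV,Y)=7/16
iteration 7: select FHKLNQV,Y (d=7/16); attach at lengths (7/32, 7/32); label the merged cluster FHKLNQVY
final tree: (((((F:115/16,(K:-7/10,V:27/10):101/16):39/8,(L:11/3,Q:19/3):81/8):63/8,N:-3/2):7/2,H:25/16):7/32,Y:7/32)
total length: 419/8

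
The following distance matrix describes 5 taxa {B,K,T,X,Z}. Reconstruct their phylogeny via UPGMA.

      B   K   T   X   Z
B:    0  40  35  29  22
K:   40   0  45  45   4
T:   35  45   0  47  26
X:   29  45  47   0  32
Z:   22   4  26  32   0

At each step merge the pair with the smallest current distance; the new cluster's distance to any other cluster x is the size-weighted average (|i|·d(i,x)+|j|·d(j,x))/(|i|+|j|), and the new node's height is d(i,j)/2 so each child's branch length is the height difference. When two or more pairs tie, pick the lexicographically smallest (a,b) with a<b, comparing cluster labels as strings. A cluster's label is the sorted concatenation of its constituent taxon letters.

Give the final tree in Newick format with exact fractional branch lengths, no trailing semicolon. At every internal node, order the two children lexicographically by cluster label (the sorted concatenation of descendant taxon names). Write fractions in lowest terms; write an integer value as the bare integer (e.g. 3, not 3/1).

step 1: merge (K,Z) at d=4; branch lengths K→2, Z→2; new cluster KZ
  updated: d(B,KZ)=31, d(KZ,T)=71/2, d(KZ,X)=77/2
step 2: merge (B,X) at d=29; branch lengths B→29/2, X→29/2; new cluster BX
  updated: d(BX,KZ)=139/4, d(BX,T)=41
step 3: merge (BX,KZ) at d=139/4; branch lengths BX→23/8, KZ→123/8; new cluster BKXZ
  updated: d(BKXZ,T)=153/4
step 4: merge (BKXZ,T) at d=153/4; branch lengths BKXZ→7/4, T→153/8; new cluster BKTXZ
final tree: (((B:29/2,X:29/2):23/8,(K:2,Z:2):123/8):7/4,T:153/8)
total length: 577/8

(((B:29/2,X:29/2):23/8,(K:2,Z:2):123/8):7/4,T:153/8)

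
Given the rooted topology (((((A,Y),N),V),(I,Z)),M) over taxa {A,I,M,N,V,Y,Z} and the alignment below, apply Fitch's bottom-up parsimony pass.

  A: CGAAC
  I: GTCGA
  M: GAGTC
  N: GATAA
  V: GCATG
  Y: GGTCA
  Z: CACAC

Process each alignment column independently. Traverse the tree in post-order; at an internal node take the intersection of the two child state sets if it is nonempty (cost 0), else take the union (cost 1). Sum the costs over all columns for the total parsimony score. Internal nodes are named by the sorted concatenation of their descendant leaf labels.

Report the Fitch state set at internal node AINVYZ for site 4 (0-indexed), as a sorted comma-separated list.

site 0, node AY: A={C} ∪ Y={G} → {C,G} (+1)
site 0, node ANY: AY={C,G} ∩ N={G} → {G} (+0)
site 0, node ANVY: ANY={G} ∩ V={G} → {G} (+0)
site 0, node IZ: I={G} ∪ Z={C} → {C,G} (+1)
site 0, node AINVYZ: ANVY={G} ∩ IZ={C,G} → {G} (+0)
site 0, node AIMNVYZ: AINVYZ={G} ∩ M={G} → {G} (+0)
site 1, node AY: A={G} ∩ Y={G} → {G} (+0)
site 1, node ANY: AY={G} ∪ N={A} → {A,G} (+1)
site 1, node ANVY: ANY={A,G} ∪ V={C} → {A,C,G} (+1)
site 1, node IZ: I={T} ∪ Z={A} → {A,T} (+1)
site 1, node AINVYZ: ANVY={A,C,G} ∩ IZ={A,T} → {A} (+0)
site 1, node AIMNVYZ: AINVYZ={A} ∩ M={A} → {A} (+0)
site 2, node AY: A={A} ∪ Y={T} → {A,T} (+1)
site 2, node ANY: AY={A,T} ∩ N={T} → {T} (+0)
site 2, node ANVY: ANY={T} ∪ V={A} → {A,T} (+1)
site 2, node IZ: I={C} ∩ Z={C} → {C} (+0)
site 2, node AINVYZ: ANVY={A,T} ∪ IZ={C} → {A,C,T} (+1)
site 2, node AIMNVYZ: AINVYZ={A,C,T} ∪ M={G} → {A,C,G,T} (+1)
site 3, node AY: A={A} ∪ Y={C} → {A,C} (+1)
site 3, node ANY: AY={A,C} ∩ N={A} → {A} (+0)
site 3, node ANVY: ANY={A} ∪ V={T} → {A,T} (+1)
site 3, node IZ: I={G} ∪ Z={A} → {A,G} (+1)
site 3, node AINVYZ: ANVY={A,T} ∩ IZ={A,G} → {A} (+0)
site 3, node AIMNVYZ: AINVYZ={A} ∪ M={T} → {A,T} (+1)
site 4, node AY: A={C} ∪ Y={A} → {A,C} (+1)
site 4, node ANY: AY={A,C} ∩ N={A} → {A} (+0)
site 4, node ANVY: ANY={A} ∪ V={G} → {A,G} (+1)
site 4, node IZ: I={A} ∪ Z={C} → {A,C} (+1)
site 4, node AINVYZ: ANVY={A,G} ∩ IZ={A,C} → {A} (+0)
site 4, node AIMNVYZ: AINVYZ={A} ∪ M={C} → {A,C} (+1)
per-site changes: [2, 3, 4, 4, 4]; total = 17

A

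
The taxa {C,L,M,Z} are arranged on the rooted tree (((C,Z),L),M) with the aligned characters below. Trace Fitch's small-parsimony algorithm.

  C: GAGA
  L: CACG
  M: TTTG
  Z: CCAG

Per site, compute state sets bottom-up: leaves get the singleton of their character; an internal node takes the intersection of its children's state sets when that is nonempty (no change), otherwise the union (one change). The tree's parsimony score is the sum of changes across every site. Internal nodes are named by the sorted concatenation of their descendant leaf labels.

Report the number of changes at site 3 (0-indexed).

1

[col 0] CZ: children C:{G}, Z:{C} ∪→ {C,G}; cost 1
[col 0] CLZ: children CZ:{C,G}, L:{C} ∩→ {C}; cost 0
[col 0] CLMZ: children CLZ:{C}, M:{T} ∪→ {C,T}; cost 1
[col 1] CZ: children C:{A}, Z:{C} ∪→ {A,C}; cost 1
[col 1] CLZ: children CZ:{A,C}, L:{A} ∩→ {A}; cost 0
[col 1] CLMZ: children CLZ:{A}, M:{T} ∪→ {A,T}; cost 1
[col 2] CZ: children C:{G}, Z:{A} ∪→ {A,G}; cost 1
[col 2] CLZ: children CZ:{A,G}, L:{C} ∪→ {A,C,G}; cost 1
[col 2] CLMZ: children CLZ:{A,C,G}, M:{T} ∪→ {A,C,G,T}; cost 1
[col 3] CZ: children C:{A}, Z:{G} ∪→ {A,G}; cost 1
[col 3] CLZ: children CZ:{A,G}, L:{G} ∩→ {G}; cost 0
[col 3] CLMZ: children CLZ:{G}, M:{G} ∩→ {G}; cost 0
per-site changes: [2, 2, 3, 1]; total = 8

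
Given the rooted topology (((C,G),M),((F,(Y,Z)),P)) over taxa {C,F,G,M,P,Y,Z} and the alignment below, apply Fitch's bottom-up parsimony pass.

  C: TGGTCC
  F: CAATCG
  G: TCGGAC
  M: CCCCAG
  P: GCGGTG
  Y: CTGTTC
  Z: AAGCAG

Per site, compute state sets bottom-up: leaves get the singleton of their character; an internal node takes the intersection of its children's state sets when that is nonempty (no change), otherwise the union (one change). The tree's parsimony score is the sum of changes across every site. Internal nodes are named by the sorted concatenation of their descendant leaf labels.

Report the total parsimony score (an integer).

18

site 0, node CG: C={T} ∩ G={T} → {T} (+0)
site 0, node CGM: CG={T} ∪ M={C} → {C,T} (+1)
site 0, node YZ: Y={C} ∪ Z={A} → {A,C} (+1)
site 0, node FYZ: F={C} ∩ YZ={A,C} → {C} (+0)
site 0, node FPYZ: FYZ={C} ∪ P={G} → {C,G} (+1)
site 0, node CFGMPYZ: CGM={C,T} ∩ FPYZ={C,G} → {C} (+0)
site 1, node CG: C={G} ∪ G={C} → {C,G} (+1)
site 1, node CGM: CG={C,G} ∩ M={C} → {C} (+0)
site 1, node YZ: Y={T} ∪ Z={A} → {A,T} (+1)
site 1, node FYZ: F={A} ∩ YZ={A,T} → {A} (+0)
site 1, node FPYZ: FYZ={A} ∪ P={C} → {A,C} (+1)
site 1, node CFGMPYZ: CGM={C} ∩ FPYZ={A,C} → {C} (+0)
site 2, node CG: C={G} ∩ G={G} → {G} (+0)
site 2, node CGM: CG={G} ∪ M={C} → {C,G} (+1)
site 2, node YZ: Y={G} ∩ Z={G} → {G} (+0)
site 2, node FYZ: F={A} ∪ YZ={G} → {A,G} (+1)
site 2, node FPYZ: FYZ={A,G} ∩ P={G} → {G} (+0)
site 2, node CFGMPYZ: CGM={C,G} ∩ FPYZ={G} → {G} (+0)
site 3, node CG: C={T} ∪ G={G} → {G,T} (+1)
site 3, node CGM: CG={G,T} ∪ M={C} → {C,G,T} (+1)
site 3, node YZ: Y={T} ∪ Z={C} → {C,T} (+1)
site 3, node FYZ: F={T} ∩ YZ={C,T} → {T} (+0)
site 3, node FPYZ: FYZ={T} ∪ P={G} → {G,T} (+1)
site 3, node CFGMPYZ: CGM={C,G,T} ∩ FPYZ={G,T} → {G,T} (+0)
site 4, node CG: C={C} ∪ G={A} → {A,C} (+1)
site 4, node CGM: CG={A,C} ∩ M={A} → {A} (+0)
site 4, node YZ: Y={T} ∪ Z={A} → {A,T} (+1)
site 4, node FYZ: F={C} ∪ YZ={A,T} → {A,C,T} (+1)
site 4, node FPYZ: FYZ={A,C,T} ∩ P={T} → {T} (+0)
site 4, node CFGMPYZ: CGM={A} ∪ FPYZ={T} → {A,T} (+1)
site 5, node CG: C={C} ∩ G={C} → {C} (+0)
site 5, node CGM: CG={C} ∪ M={G} → {C,G} (+1)
site 5, node YZ: Y={C} ∪ Z={G} → {C,G} (+1)
site 5, node FYZ: F={G} ∩ YZ={C,G} → {G} (+0)
site 5, node FPYZ: FYZ={G} ∩ P={G} → {G} (+0)
site 5, node CFGMPYZ: CGM={C,G} ∩ FPYZ={G} → {G} (+0)
per-site changes: [3, 3, 2, 4, 4, 2]; total = 18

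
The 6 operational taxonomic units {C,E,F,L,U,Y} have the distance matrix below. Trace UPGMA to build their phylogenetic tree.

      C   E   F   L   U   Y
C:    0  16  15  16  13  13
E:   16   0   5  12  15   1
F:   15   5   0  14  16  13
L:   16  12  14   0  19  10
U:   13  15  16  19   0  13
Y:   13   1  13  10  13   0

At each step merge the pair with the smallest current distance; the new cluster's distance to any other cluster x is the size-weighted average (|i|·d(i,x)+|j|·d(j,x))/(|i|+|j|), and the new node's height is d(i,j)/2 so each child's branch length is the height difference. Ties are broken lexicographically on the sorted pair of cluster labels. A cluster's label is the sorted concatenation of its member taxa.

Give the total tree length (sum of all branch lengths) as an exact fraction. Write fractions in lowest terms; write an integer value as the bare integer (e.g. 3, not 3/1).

263/8

step 1: merge (E,Y) at d=1; branch lengths E→1/2, Y→1/2; new cluster EY
  updated: d(C,EY)=29/2, d(EY,F)=9, d(EY,L)=11, d(EY,U)=14
step 2: merge (EY,F) at d=9; branch lengths EY→4, F→9/2; new cluster EFY
  updated: d(C,EFY)=44/3, d(EFY,L)=12, d(EFY,U)=44/3
step 3: merge (EFY,L) at d=12; branch lengths EFY→3/2, L→6; new cluster EFLY
  updated: d(C,EFLY)=15, d(EFLY,U)=63/4
step 4: merge (C,U) at d=13; branch lengths C→13/2, U→13/2; new cluster CU
  updated: d(CU,EFLY)=123/8
step 5: merge (CU,EFLY) at d=123/8; branch lengths CU→19/16, EFLY→27/16; new cluster CEFLUY
final tree: ((C:13/2,U:13/2):19/16,(((E:1/2,Y:1/2):4,F:9/2):3/2,L:6):27/16)
total length: 263/8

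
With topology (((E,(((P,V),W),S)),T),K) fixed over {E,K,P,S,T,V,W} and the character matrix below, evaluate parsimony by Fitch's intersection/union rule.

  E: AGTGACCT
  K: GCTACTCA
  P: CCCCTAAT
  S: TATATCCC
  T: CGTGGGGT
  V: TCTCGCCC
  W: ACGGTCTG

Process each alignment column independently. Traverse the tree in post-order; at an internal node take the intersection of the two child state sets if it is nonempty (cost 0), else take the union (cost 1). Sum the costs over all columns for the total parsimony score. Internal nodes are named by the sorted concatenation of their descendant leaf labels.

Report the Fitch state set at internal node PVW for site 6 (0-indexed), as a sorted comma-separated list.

PV@0: {C} ∪ {T} = {C,T} (union, +1)
PVW@0: {C,T} ∪ {A} = {A,C,T} (union, +1)
PSVW@0: {A,C,T} ∩ {T} = {T} (intersection, +0)
EPSVW@0: {A} ∪ {T} = {A,T} (union, +1)
EPSTVW@0: {A,T} ∪ {C} = {A,C,T} (union, +1)
EKPSTVW@0: {A,C,T} ∪ {G} = {A,C,G,T} (union, +1)
PV@1: {C} ∩ {C} = {C} (intersection, +0)
PVW@1: {C} ∩ {C} = {C} (intersection, +0)
PSVW@1: {C} ∪ {A} = {A,C} (union, +1)
EPSVW@1: {G} ∪ {A,C} = {A,C,G} (union, +1)
EPSTVW@1: {A,C,G} ∩ {G} = {G} (intersection, +0)
EKPSTVW@1: {G} ∪ {C} = {C,G} (union, +1)
PV@2: {C} ∪ {T} = {C,T} (union, +1)
PVW@2: {C,T} ∪ {G} = {C,G,T} (union, +1)
PSVW@2: {C,G,T} ∩ {T} = {T} (intersection, +0)
EPSVW@2: {T} ∩ {T} = {T} (intersection, +0)
EPSTVW@2: {T} ∩ {T} = {T} (intersection, +0)
EKPSTVW@2: {T} ∩ {T} = {T} (intersection, +0)
PV@3: {C} ∩ {C} = {C} (intersection, +0)
PVW@3: {C} ∪ {G} = {C,G} (union, +1)
PSVW@3: {C,G} ∪ {A} = {A,C,G} (union, +1)
EPSVW@3: {G} ∩ {A,C,G} = {G} (intersection, +0)
EPSTVW@3: {G} ∩ {G} = {G} (intersection, +0)
EKPSTVW@3: {G} ∪ {A} = {A,G} (union, +1)
PV@4: {T} ∪ {G} = {G,T} (union, +1)
PVW@4: {G,T} ∩ {T} = {T} (intersection, +0)
PSVW@4: {T} ∩ {T} = {T} (intersection, +0)
EPSVW@4: {A} ∪ {T} = {A,T} (union, +1)
EPSTVW@4: {A,T} ∪ {G} = {A,G,T} (union, +1)
EKPSTVW@4: {A,G,T} ∪ {C} = {A,C,G,T} (union, +1)
PV@5: {A} ∪ {C} = {A,C} (union, +1)
PVW@5: {A,C} ∩ {C} = {C} (intersection, +0)
PSVW@5: {C} ∩ {C} = {C} (intersection, +0)
EPSVW@5: {C} ∩ {C} = {C} (intersection, +0)
EPSTVW@5: {C} ∪ {G} = {C,G} (union, +1)
EKPSTVW@5: {C,G} ∪ {T} = {C,G,T} (union, +1)
PV@6: {A} ∪ {C} = {A,C} (union, +1)
PVW@6: {A,C} ∪ {T} = {A,C,T} (union, +1)
PSVW@6: {A,C,T} ∩ {C} = {C} (intersection, +0)
EPSVW@6: {C} ∩ {C} = {C} (intersection, +0)
EPSTVW@6: {C} ∪ {G} = {C,G} (union, +1)
EKPSTVW@6: {C,G} ∩ {C} = {C} (intersection, +0)
PV@7: {T} ∪ {C} = {C,T} (union, +1)
PVW@7: {C,T} ∪ {G} = {C,G,T} (union, +1)
PSVW@7: {C,G,T} ∩ {C} = {C} (intersection, +0)
EPSVW@7: {T} ∪ {C} = {C,T} (union, +1)
EPSTVW@7: {C,T} ∩ {T} = {T} (intersection, +0)
EKPSTVW@7: {T} ∪ {A} = {A,T} (union, +1)
per-site changes: [5, 3, 2, 3, 4, 3, 3, 4]; total = 27

A,C,T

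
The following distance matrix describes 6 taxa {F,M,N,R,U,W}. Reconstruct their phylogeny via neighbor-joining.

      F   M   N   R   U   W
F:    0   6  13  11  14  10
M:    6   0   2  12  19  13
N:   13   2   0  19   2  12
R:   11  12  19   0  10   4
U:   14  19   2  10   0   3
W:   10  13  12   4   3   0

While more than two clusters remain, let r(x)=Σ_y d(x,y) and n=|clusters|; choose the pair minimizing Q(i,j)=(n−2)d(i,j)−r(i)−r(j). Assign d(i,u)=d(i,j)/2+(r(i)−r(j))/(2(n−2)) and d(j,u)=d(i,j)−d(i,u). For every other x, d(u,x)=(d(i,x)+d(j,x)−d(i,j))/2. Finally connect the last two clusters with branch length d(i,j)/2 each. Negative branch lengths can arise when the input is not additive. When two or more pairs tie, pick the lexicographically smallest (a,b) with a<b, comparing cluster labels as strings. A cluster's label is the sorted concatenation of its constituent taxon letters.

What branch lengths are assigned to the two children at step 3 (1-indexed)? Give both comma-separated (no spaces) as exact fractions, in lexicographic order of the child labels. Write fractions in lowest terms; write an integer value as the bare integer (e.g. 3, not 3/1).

17/4,17/4

step 1: merge (M,N) at d=2, Q=-92; branch lengths M→3/2, N→1/2; new cluster MN
  updated: d(F,MN)=17/2, d(MN,R)=29/2, d(MN,U)=19/2, d(MN,W)=23/2
step 2: merge (F,MN) at d=17/2, Q=-62; branch lengths F→25/6, MN→13/3; new cluster FMN
  updated: d(FMN,R)=17/2, d(FMN,U)=15/2, d(FMN,W)=13/2
step 3: merge (FMN,R) at d=17/2, Q=-28; branch lengths FMN→17/4, R→17/4; new cluster FMNR
  updated: d(FMNR,U)=9/2, d(FMNR,W)=1
step 4: merge (FMNR,U) at d=9/2, Q=-17/2; branch lengths FMNR→5/4, U→13/4; new cluster FMNRU
  updated: d(FMNRU,W)=-1/4
step 5: merge (FMNRU,W) at d=-1/4; branch lengths FMNRU→-1/8, W→-1/8; new cluster FMNRUW
final tree: ((((F:25/6,(M:3/2,N:1/2):13/3):17/4,R:17/4):5/4,U:13/4):-1/8,W:-1/8)
total length: 93/4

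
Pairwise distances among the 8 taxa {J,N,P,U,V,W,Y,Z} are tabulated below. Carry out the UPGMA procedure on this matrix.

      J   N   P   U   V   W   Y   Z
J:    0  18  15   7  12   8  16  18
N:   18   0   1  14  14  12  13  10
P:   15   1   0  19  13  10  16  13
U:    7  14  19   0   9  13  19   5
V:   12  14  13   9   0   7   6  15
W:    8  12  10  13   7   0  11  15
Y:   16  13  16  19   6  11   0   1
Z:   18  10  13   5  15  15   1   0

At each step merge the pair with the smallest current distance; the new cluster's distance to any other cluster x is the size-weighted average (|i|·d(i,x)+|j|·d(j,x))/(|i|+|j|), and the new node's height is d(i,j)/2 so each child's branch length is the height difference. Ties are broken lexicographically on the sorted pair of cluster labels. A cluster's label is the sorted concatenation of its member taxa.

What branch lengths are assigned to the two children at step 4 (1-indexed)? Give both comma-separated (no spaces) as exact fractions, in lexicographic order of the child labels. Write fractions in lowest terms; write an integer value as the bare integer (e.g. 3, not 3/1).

step 1: merge (N,P) at d=1; branch lengths N→1/2, P→1/2; new cluster NP
  updated: d(J,NP)=33/2, d(NP,U)=33/2, d(NP,V)=27/2, d(NP,W)=11, d(NP,Y)=29/2, d(NP,Z)=23/2
step 2: merge (Y,Z) at d=1; branch lengths Y→1/2, Z→1/2; new cluster YZ
  updated: d(J,YZ)=17, d(NP,YZ)=13, d(U,YZ)=12, d(V,YZ)=21/2, d(W,YZ)=13
step 3: merge (J,U) at d=7; branch lengths J→7/2, U→7/2; new cluster JU
  updated: d(JU,NP)=33/2, d(JU,V)=21/2, d(JU,W)=21/2, d(JU,YZ)=29/2
step 4: merge (V,W) at d=7; branch lengths V→7/2, W→7/2; new cluster VW
  updated: d(JU,VW)=21/2, d(NP,VW)=49/4, d(VW,YZ)=47/4
step 5: merge (JU,VW) at d=21/2; branch lengths JU→7/4, VW→7/4; new cluster JUVW
  updated: d(JUVW,NP)=115/8, d(JUVW,YZ)=105/8
step 6: merge (NP,YZ) at d=13; branch lengths NP→6, YZ→6; new cluster NPYZ
  updated: d(JUVW,NPYZ)=55/4
step 7: merge (JUVW,NPYZ) at d=55/4; branch lengths JUVW→13/8, NPYZ→3/8; new cluster JNPUVWYZ
final tree: (((J:7/2,U:7/2):7/4,(V:7/2,W:7/2):7/4):13/8,((N:1/2,P:1/2):6,(Y:1/2,Z:1/2):6):3/8)
total length: 67/2

7/2,7/2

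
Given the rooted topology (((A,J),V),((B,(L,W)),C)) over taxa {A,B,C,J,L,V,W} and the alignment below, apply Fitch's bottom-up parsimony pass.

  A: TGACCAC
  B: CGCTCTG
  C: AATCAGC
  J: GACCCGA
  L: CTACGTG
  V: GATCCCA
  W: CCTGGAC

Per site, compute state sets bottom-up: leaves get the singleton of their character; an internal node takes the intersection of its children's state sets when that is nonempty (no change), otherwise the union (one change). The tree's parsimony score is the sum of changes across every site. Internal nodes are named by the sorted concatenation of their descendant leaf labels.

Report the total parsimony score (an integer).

AJ@0: {T} ∪ {G} = {G,T} (union, +1)
AJV@0: {G,T} ∩ {G} = {G} (intersection, +0)
LW@0: {C} ∩ {C} = {C} (intersection, +0)
BLW@0: {C} ∩ {C} = {C} (intersection, +0)
BCLW@0: {C} ∪ {A} = {A,C} (union, +1)
ABCJLVW@0: {G} ∪ {A,C} = {A,C,G} (union, +1)
AJ@1: {G} ∪ {A} = {A,G} (union, +1)
AJV@1: {A,G} ∩ {A} = {A} (intersection, +0)
LW@1: {T} ∪ {C} = {C,T} (union, +1)
BLW@1: {G} ∪ {C,T} = {C,G,T} (union, +1)
BCLW@1: {C,G,T} ∪ {A} = {A,C,G,T} (union, +1)
ABCJLVW@1: {A} ∩ {A,C,G,T} = {A} (intersection, +0)
AJ@2: {A} ∪ {C} = {A,C} (union, +1)
AJV@2: {A,C} ∪ {T} = {A,C,T} (union, +1)
LW@2: {A} ∪ {T} = {A,T} (union, +1)
BLW@2: {C} ∪ {A,T} = {A,C,T} (union, +1)
BCLW@2: {A,C,T} ∩ {T} = {T} (intersection, +0)
ABCJLVW@2: {A,C,T} ∩ {T} = {T} (intersection, +0)
AJ@3: {C} ∩ {C} = {C} (intersection, +0)
AJV@3: {C} ∩ {C} = {C} (intersection, +0)
LW@3: {C} ∪ {G} = {C,G} (union, +1)
BLW@3: {T} ∪ {C,G} = {C,G,T} (union, +1)
BCLW@3: {C,G,T} ∩ {C} = {C} (intersection, +0)
ABCJLVW@3: {C} ∩ {C} = {C} (intersection, +0)
AJ@4: {C} ∩ {C} = {C} (intersection, +0)
AJV@4: {C} ∩ {C} = {C} (intersection, +0)
LW@4: {G} ∩ {G} = {G} (intersection, +0)
BLW@4: {C} ∪ {G} = {C,G} (union, +1)
BCLW@4: {C,G} ∪ {A} = {A,C,G} (union, +1)
ABCJLVW@4: {C} ∩ {A,C,G} = {C} (intersection, +0)
AJ@5: {A} ∪ {G} = {A,G} (union, +1)
AJV@5: {A,G} ∪ {C} = {A,C,G} (union, +1)
LW@5: {T} ∪ {A} = {A,T} (union, +1)
BLW@5: {T} ∩ {A,T} = {T} (intersection, +0)
BCLW@5: {T} ∪ {G} = {G,T} (union, +1)
ABCJLVW@5: {A,C,G} ∩ {G,T} = {G} (intersection, +0)
AJ@6: {C} ∪ {A} = {A,C} (union, +1)
AJV@6: {A,C} ∩ {A} = {A} (intersection, +0)
LW@6: {G} ∪ {C} = {C,G} (union, +1)
BLW@6: {G} ∩ {C,G} = {G} (intersection, +0)
BCLW@6: {G} ∪ {C} = {C,G} (union, +1)
ABCJLVW@6: {A} ∪ {C,G} = {A,C,G} (union, +1)
per-site changes: [3, 4, 4, 2, 2, 4, 4]; total = 23

23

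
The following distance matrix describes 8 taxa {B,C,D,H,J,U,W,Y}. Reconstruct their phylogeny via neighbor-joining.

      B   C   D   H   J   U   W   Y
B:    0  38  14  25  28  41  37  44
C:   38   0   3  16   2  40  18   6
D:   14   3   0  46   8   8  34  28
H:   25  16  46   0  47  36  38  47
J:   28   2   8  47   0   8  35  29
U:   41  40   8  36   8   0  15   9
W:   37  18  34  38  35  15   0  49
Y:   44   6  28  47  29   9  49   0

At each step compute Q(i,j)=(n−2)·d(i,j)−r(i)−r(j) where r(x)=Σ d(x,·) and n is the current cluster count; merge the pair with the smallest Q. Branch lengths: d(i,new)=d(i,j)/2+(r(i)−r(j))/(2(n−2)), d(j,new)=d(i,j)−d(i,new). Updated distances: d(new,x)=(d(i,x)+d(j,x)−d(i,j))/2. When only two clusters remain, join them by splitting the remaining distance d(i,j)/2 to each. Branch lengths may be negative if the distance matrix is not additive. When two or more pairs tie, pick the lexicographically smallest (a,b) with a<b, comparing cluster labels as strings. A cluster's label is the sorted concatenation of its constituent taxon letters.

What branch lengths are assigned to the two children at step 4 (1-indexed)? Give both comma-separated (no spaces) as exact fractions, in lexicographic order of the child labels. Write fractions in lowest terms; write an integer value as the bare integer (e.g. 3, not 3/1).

119/24,211/24

1. join B+H (d=25, Q=-332) ⇒ BH; edges |B|=61/6, |H|=89/6
  updated: d(BH,C)=29/2, d(BH,D)=35/2, d(BH,J)=25, d(BH,U)=26, d(BH,W)=25, d(BH,Y)=33
2. join U+Y (d=9, Q=-215) ⇒ UY; edges |U|=-3/10, |Y|=93/10
  updated: d(BH,UY)=25, d(C,UY)=37/2, d(D,UY)=27/2, d(J,UY)=14, d(UY,W)=55/2
3. join BH+W (d=25, Q=-293/2) ⇒ BHW; edges |BH|=135/16, |W|=265/16
  updated: d(BHW,C)=15/4, d(BHW,D)=53/4, d(BHW,J)=35/2, d(BHW,UY)=55/4
4. join BHW+UY (d=55/4, Q=-267/4) ⇒ BHUWY; edges |BHW|=119/24, |UY|=211/24
  updated: d(BHUWY,C)=17/4, d(BHUWY,D)=13/2, d(BHUWY,J)=71/8
5. join BHUWY+D (d=13/2, Q=-193/8) ⇒ BDHUWY; edges |BHUWY|=121/32, |D|=87/32
  updated: d(BDHUWY,C)=3/8, d(BDHUWY,J)=83/16
6. join BDHUWY+C (d=3/8, Q=-121/16) ⇒ BCDHUWY; edges |BDHUWY|=57/32, |C|=-45/32
  updated: d(BCDHUWY,J)=109/32
7. join BCDHUWY+J (d=109/32) ⇒ BCDHJUWY; edges |BCDHUWY|=109/64, |J|=109/64
final tree: ((((((B:61/6,H:89/6):135/16,W:265/16):119/24,(U:-3/10,Y:93/10):211/24):121/32,D:87/32):57/32,C:-45/32):109/64,J:109/64)
total length: 2657/32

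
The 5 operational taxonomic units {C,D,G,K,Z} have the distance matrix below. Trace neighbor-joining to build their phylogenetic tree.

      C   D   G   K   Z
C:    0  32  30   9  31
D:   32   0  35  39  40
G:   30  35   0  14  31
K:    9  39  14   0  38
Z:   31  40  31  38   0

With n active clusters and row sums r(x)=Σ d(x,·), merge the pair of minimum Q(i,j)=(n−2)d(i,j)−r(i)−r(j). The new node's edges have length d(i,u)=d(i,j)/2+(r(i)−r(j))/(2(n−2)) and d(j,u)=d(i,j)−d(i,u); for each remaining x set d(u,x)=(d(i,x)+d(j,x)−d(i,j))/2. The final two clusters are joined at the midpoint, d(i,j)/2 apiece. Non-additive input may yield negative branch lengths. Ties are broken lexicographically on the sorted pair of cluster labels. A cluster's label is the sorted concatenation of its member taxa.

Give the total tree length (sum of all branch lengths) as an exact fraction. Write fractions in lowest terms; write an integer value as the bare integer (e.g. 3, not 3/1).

139/2

1. join C+K (d=9, Q=-175) ⇒ CK; edges |C|=29/6, |K|=25/6
  updated: d(CK,D)=31, d(CK,G)=35/2, d(CK,Z)=30
2. join CK+G (d=35/2, Q=-127) ⇒ CGK; edges |CK|=15/2, |G|=10
  updated: d(CGK,D)=97/4, d(CGK,Z)=87/4
3. join CGK+D (d=97/4, Q=-86) ⇒ CDGK; edges |CGK|=3, |D|=85/4
  updated: d(CDGK,Z)=75/4
4. join CDGK+Z (d=75/4) ⇒ CDGKZ; edges |CDGK|=75/8, |Z|=75/8
final tree: ((((C:29/6,K:25/6):15/2,G:10):3,D:85/4):75/8,Z:75/8)
total length: 139/2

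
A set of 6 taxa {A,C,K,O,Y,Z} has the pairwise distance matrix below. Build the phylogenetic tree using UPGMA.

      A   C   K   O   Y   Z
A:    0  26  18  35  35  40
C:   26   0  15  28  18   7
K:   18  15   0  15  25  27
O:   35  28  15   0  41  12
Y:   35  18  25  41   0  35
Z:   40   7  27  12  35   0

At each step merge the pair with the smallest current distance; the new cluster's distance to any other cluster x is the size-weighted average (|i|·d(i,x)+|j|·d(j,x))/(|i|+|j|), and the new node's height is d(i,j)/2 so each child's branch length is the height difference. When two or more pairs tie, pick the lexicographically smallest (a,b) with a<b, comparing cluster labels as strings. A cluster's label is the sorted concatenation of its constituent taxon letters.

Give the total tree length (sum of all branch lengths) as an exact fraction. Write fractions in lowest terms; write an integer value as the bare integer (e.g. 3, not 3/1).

2677/40

iteration 1: select C,Z (d=7); attach at lengths (7/2, 7/2); label the merged cluster CZ
  updated: d(A,CZ)=33, d(CZ,K)=21, d(CZ,O)=20, d(CZ,Y)=53/2
iteration 2: select K,O (d=15); attach at lengths (15/2, 15/2); label the merged cluster KO
  updated: d(A,KO)=53/2, d(CZ,KO)=41/2, d(KO,Y)=33
iteration 3: select CZ,KO (d=41/2); attach at lengths (27/4, 11/4); label the merged cluster CKOZ
  updated: d(A,CKOZ)=119/4, d(CKOZ,Y)=119/4
iteration 4: select A,CKOZ (d=119/4); attach at lengths (119/8, 37/8); label the merged cluster ACKOZ
  updated: d(ACKOZ,Y)=154/5
iteration 5: select ACKOZ,Y (d=154/5); attach at lengths (21/40, 77/5); label the merged cluster ACKOYZ
final tree: ((A:119/8,((C:7/2,Z:7/2):27/4,(K:15/2,O:15/2):11/4):37/8):21/40,Y:77/5)
total length: 2677/40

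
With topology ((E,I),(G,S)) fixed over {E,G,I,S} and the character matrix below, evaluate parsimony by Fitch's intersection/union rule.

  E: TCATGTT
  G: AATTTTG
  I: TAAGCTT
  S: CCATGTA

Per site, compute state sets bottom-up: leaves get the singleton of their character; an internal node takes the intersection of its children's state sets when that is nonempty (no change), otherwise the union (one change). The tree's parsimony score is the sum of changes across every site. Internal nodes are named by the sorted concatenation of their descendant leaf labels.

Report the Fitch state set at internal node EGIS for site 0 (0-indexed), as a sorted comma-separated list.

A,C,T

site 0, node EI: E={T} ∩ I={T} → {T} (+0)
site 0, node GS: G={A} ∪ S={C} → {A,C} (+1)
site 0, node EGIS: EI={T} ∪ GS={A,C} → {A,C,T} (+1)
site 1, node EI: E={C} ∪ I={A} → {A,C} (+1)
site 1, node GS: G={A} ∪ S={C} → {A,C} (+1)
site 1, node EGIS: EI={A,C} ∩ GS={A,C} → {A,C} (+0)
site 2, node EI: E={A} ∩ I={A} → {A} (+0)
site 2, node GS: G={T} ∪ S={A} → {A,T} (+1)
site 2, node EGIS: EI={A} ∩ GS={A,T} → {A} (+0)
site 3, node EI: E={T} ∪ I={G} → {G,T} (+1)
site 3, node GS: G={T} ∩ S={T} → {T} (+0)
site 3, node EGIS: EI={G,T} ∩ GS={T} → {T} (+0)
site 4, node EI: E={G} ∪ I={C} → {C,G} (+1)
site 4, node GS: G={T} ∪ S={G} → {G,T} (+1)
site 4, node EGIS: EI={C,G} ∩ GS={G,T} → {G} (+0)
site 5, node EI: E={T} ∩ I={T} → {T} (+0)
site 5, node GS: G={T} ∩ S={T} → {T} (+0)
site 5, node EGIS: EI={T} ∩ GS={T} → {T} (+0)
site 6, node EI: E={T} ∩ I={T} → {T} (+0)
site 6, node GS: G={G} ∪ S={A} → {A,G} (+1)
site 6, node EGIS: EI={T} ∪ GS={A,G} → {A,G,T} (+1)
per-site changes: [2, 2, 1, 1, 2, 0, 2]; total = 10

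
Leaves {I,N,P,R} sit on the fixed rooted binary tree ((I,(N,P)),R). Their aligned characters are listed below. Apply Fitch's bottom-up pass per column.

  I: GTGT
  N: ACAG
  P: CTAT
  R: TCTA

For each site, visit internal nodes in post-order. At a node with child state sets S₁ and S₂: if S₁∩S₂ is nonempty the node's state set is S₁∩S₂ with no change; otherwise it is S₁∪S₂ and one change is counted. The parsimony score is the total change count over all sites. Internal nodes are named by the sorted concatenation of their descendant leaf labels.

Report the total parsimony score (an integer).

9

NP@0: {A} ∪ {C} = {A,C} (union, +1)
INP@0: {G} ∪ {A,C} = {A,C,G} (union, +1)
INPR@0: {A,C,G} ∪ {T} = {A,C,G,T} (union, +1)
NP@1: {C} ∪ {T} = {C,T} (union, +1)
INP@1: {T} ∩ {C,T} = {T} (intersection, +0)
INPR@1: {T} ∪ {C} = {C,T} (union, +1)
NP@2: {A} ∩ {A} = {A} (intersection, +0)
INP@2: {G} ∪ {A} = {A,G} (union, +1)
INPR@2: {A,G} ∪ {T} = {A,G,T} (union, +1)
NP@3: {G} ∪ {T} = {G,T} (union, +1)
INP@3: {T} ∩ {G,T} = {T} (intersection, +0)
INPR@3: {T} ∪ {A} = {A,T} (union, +1)
per-site changes: [3, 2, 2, 2]; total = 9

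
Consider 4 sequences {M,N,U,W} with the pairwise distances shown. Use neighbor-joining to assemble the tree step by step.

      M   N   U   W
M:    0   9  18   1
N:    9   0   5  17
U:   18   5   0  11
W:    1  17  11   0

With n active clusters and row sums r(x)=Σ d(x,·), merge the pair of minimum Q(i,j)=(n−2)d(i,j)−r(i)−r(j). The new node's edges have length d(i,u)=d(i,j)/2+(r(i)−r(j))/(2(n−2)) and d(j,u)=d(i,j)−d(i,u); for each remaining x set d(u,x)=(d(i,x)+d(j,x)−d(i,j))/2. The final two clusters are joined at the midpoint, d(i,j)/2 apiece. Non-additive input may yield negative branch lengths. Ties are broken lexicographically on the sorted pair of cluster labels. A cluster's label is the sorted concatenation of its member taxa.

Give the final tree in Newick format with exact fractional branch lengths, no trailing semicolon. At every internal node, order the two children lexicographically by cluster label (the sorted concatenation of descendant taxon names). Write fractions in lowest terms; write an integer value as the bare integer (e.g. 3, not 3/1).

(((M:1/4,W:3/4):43/4,N:7/4):13/8,U:13/8)

iteration 1: select M,W (d=1, Q=-55); attach at lengths (1/4, 3/4); label the merged cluster MW
  updated: d(MW,N)=25/2, d(MW,U)=14
iteration 2: select MW,N (d=25/2, Q=-63/2); attach at lengths (43/4, 7/4); label the merged cluster MNW
  updated: d(MNW,U)=13/4
iteration 3: select MNW,U (d=13/4); attach at lengths (13/8, 13/8); label the merged cluster MNUW
final tree: (((M:1/4,W:3/4):43/4,N:7/4):13/8,U:13/8)
total length: 67/4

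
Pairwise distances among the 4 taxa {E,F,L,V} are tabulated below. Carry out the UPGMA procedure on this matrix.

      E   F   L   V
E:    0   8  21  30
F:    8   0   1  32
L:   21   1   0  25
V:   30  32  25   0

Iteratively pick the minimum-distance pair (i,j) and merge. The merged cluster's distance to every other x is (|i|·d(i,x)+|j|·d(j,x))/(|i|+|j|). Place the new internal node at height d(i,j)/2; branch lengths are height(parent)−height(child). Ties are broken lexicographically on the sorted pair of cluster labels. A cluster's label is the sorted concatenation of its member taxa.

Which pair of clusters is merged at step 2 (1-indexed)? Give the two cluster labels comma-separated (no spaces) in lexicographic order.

step 1: merge (F,L) at d=1; branch lengths F→1/2, L→1/2; new cluster FL
  updated: d(E,FL)=29/2, d(FL,V)=57/2
step 2: merge (E,FL) at d=29/2; branch lengths E→29/4, FL→27/4; new cluster EFL
  updated: d(EFL,V)=29
step 3: merge (EFL,V) at d=29; branch lengths EFL→29/4, V→29/2; new cluster EFLV
final tree: ((E:29/4,(F:1/2,L:1/2):27/4):29/4,V:29/2)
total length: 147/4

E,FL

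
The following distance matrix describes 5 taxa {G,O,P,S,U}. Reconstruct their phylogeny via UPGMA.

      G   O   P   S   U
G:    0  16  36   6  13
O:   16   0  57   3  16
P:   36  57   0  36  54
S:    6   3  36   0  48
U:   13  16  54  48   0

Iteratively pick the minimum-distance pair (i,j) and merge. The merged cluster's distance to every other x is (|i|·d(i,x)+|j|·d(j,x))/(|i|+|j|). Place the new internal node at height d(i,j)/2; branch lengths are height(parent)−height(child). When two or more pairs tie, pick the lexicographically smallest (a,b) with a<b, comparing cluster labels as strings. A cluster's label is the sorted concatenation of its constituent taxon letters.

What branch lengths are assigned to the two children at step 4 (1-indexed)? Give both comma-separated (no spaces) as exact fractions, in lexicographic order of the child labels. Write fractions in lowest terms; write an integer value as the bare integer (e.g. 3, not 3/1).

241/24,183/8

step 1: merge (O,S) at d=3; branch lengths O→3/2, S→3/2; new cluster OS
  updated: d(G,OS)=11, d(OS,P)=93/2, d(OS,U)=32
step 2: merge (G,OS) at d=11; branch lengths G→11/2, OS→4; new cluster GOS
  updated: d(GOS,P)=43, d(GOS,U)=77/3
step 3: merge (GOS,U) at d=77/3; branch lengths GOS→22/3, U→77/6; new cluster GOSU
  updated: d(GOSU,P)=183/4
step 4: merge (GOSU,P) at d=183/4; branch lengths GOSU→241/24, P→183/8; new cluster GOPSU
final tree: (((G:11/2,(O:3/2,S:3/2):4):22/3,U:77/6):241/24,P:183/8)
total length: 787/12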